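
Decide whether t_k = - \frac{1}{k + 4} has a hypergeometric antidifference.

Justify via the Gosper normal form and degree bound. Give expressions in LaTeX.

t_(k+1)/t_k = (k + 4)/(k + 5).
Factor: A=k + 4; B=k + 5; C=1.
Key eq: (k + 4)·f(k+1) = (k + 4)·f(k) + (1).
Bound: deg f ≤ 0.
Generic f = c0 gives residual -1; -1 = 0 cannot hold, so t_k is not Gosper-summable.

No. Not Gosper-summable.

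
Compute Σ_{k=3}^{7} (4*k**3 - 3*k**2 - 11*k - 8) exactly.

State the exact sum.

Σ = 2380

Step 1: r(k) = (4*k**3 + 9*k**2 - 5*k - 18)/(4*k**3 - 3*k**2 - 11*k - 8).
Take A(k)=1, B(k)=1, C(k)=k**3 - 3*k**2/4 - 11*k/4 - 2.
Solve (1)·f(k+1) − (1)·f(k) = k**3 - 3*k**2/4 - 11*k/4 - 2.
Bound: deg f ≤ 4.
A polynomial solution: f(k) = k*(k**3 - 3*k**2 - 3*k - 3)/4.
Get s_k = R·t_k = k*(k**3 - 3*k**2 - 3*k - 3) with R(k) = B(k−1)f(k)/C(k) = k*(k**3 - 3*k**2 - 3*k - 3)/(4*k**3 - 3*k**2 - 11*k - 8).
Δs = 4*k**3 - 3*k**2 - 11*k - 8, as required.
Telescoping: Σ = s_(8) − s_(3) = 2344 − (-36) = 2380.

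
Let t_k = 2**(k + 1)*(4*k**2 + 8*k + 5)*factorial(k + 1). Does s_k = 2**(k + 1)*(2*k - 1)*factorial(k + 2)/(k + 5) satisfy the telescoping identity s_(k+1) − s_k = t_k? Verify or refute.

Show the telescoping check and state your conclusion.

s_(k+1) = 2**(k + 2)*(2*k + 1)*factorial(k + 3)/(k + 6)
s_(k+1) − s_k = 2**(k + 1)*(4*k**3 + 32*k**2 + 65*k + 36)*factorial(k + 2)/((k + 5)*(k + 6))
(s_(k+1) − s_k) − t_k = -6*2**k*(4*k**3 + 28*k**2 + 43*k + 26)*factorial(k + 1)/((k + 5)*(k + 6))

Invalid: residual -6*2**k*(4*k**3 + 28*k**2 + 43*k + 26)*factorial(k + 1)/((k + 5)*(k + 6)) ≠ 0.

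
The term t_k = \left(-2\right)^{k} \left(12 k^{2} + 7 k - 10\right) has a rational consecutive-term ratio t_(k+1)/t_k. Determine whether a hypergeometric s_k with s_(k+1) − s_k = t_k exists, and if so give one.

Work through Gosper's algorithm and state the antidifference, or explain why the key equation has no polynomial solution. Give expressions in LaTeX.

s_k = \left(-2\right)^{k} \left(- 4 k^{2} + 3 k + 4\right)

t_(k+1)/t_k = 2*(-7*k - 12*(k + 1)**2 + 3)/(12*k**2 + 7*k - 10).
Take A(k)=-2, B(k)=1, C(k)=k**2 + 7*k/12 - 5/6.
f must satisfy (-2)·f(k+1) − (1)·f(k) = k**2 + 7*k/12 - 5/6.
Degrees (0,0,2) ⇒ d ≤ 2.
Solve for f: f(k) = -(4*k**2 - 3*k - 4)/12 (degree 2 ≤ 2).
Get s_k = R·t_k = (-2)**k*(-4*k**2 + 3*k + 4) with R(k) = B(k−1)f(k)/C(k) = -(4*k**2 - 3*k - 4)/((3*k - 2)*(4*k + 5)).
Verify: (-2)**k*(12*k**2 + 7*k - 10) matches t_k.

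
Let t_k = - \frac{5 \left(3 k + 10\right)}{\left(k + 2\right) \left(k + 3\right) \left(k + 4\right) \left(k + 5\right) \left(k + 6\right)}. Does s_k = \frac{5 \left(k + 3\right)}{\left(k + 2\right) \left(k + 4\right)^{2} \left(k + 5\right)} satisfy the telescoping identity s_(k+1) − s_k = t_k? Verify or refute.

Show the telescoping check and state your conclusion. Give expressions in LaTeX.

s_(k+1) = 5*(k + 4)/((k + 3)*(k + 5)**2*(k + 6))
s_(k+1) − s_k = 5*((k + 2)*(k + 4)**3 - (k + 3)**2*(k + 5)*(k + 6))/((k + 2)*(k + 3)*(k + 4)**2*(k + 5)**2*(k + 6))
(s_(k+1) − s_k) − t_k = 5*(4*k**2 + 31*k + 58)/(k**7 + 29*k**6 + 355*k**5 + 2375*k**4 + 9364*k**3 + 21716*k**2 + 27360*k + 14400)

Invalid: residual \frac{5 \left(4 k^{2} + 31 k + 58\right)}{k^{7} + 29 k^{6} + 355 k^{5} + 2375 k^{4} + 9364 k^{3} + 21716 k^{2} + 27360 k + 14400} ≠ 0.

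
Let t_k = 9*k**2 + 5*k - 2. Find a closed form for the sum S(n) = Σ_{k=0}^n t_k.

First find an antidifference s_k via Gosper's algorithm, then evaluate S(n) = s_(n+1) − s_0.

t_(k+1)/t_k = (9*k**2 + 23*k + 12)/(9*k**2 + 5*k - 2).
Normal form (A,B,C) = (1, 1, k**2 + 5*k/9 - 2/9).
f must satisfy (1)·f(k+1) − (1)·f(k) = k**2 + 5*k/9 - 2/9.
From deg A=0, deg B=0, deg C=2: d=3.
Solve for f: f(k) = k*(3*k**2 - 2*k - 3)/9 (degree 3 ≤ 3).
R(k) = B(k−1)·f(k)/C(k) = k*(3*k**2 - 2*k - 3)/(9*k**2 + 5*k - 2); s_k = R·t_k = k*(3*k**2 - 2*k - 3).
s_(k+1) − s_k = 9*k**2 + 5*k - 2 = t_k.
Σ_(k=0)^n t_k = s_(n+1) − s_(0) = (3*n**3 + 7*n**2 + 2*n - 2) − (0), i.e. 3*n**3 + 7*n**2 + 2*n - 2.

S(n) = 3*n**3 + 7*n**2 + 2*n - 2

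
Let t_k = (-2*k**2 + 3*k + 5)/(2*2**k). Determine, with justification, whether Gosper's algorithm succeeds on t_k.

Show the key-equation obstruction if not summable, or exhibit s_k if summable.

r(k) = (2*k**2 + k - 6)/(2*(2*k**2 - 3*k - 5)) after simplifying.
So A=1/2 and B=1, with C=k**2 - 3*k/2 - 5/2.
Solve (1/2)·f(k+1) − (1)·f(k) = k**2 - 3*k/2 - 5/2.
From deg A=0, deg B=0, deg C=2: d=2.
Solve for f: f(k) = -2*k**2 - k + 2 (degree 2 ≤ 2).
Then R = B(k−1)f/C = -2*(2*k**2 + k - 2)/((k + 1)*(2*k - 5)), so s_k = R(k)·t_k = (2*k**2 + k - 2)/2**k.
Check: Δs_k = (-2*k**2 + 3*k + 5)/(2*2**k). ✓

Yes. s_k = (2*k**2 + k - 2)/2**k.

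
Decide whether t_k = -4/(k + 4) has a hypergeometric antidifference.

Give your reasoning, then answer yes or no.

Ratio r(k) = (k + 4)/(k + 5).
Normal form (A,B,C) = (k + 4, k + 5, 1).
Need (k + 4)·f(k+1) − (k + 4)·f(k) = 1.
Degrees (1,1,0) ⇒ d ≤ 0.
Generic f = c0 gives residual -1; -1 = 0 cannot hold, so t_k is not Gosper-summable.

No — the linear system for f has no solution.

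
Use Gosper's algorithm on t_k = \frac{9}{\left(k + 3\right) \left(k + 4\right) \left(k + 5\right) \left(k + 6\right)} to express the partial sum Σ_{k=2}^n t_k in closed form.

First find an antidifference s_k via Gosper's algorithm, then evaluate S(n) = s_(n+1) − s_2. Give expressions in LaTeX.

S(n) = \frac{n^{3} + 15 n^{2} + 74 n - 90}{70 \left(n^{3} + 15 n^{2} + 74 n + 120\right)}

The ratio is (k + 3)/(k + 7).
Take A(k)=k + 3, B(k)=k + 7, C(k)=1.
Set up (k + 3)·f(k+1) − (k + 6)·f(k) − (1) = 0.
d = 3 from the (1,1,0) case.
Solve for f: f(k) = k*(k**2 + 12*k + 47)/180 (degree 3 ≤ 3).
Certificate R = B(k−1)f/C = k*(k + 6)*(k**2 + 12*k + 47)/180 gives s_k = k*(k**2 + 12*k + 47)/(20*(k + 3)*(k + 4)*(k + 5)).
s_(k+1) − s_k = 9/(k**4 + 18*k**3 + 119*k**2 + 342*k + 360) = t_k.
Evaluate: s_(n+1) = (n**3 + 15*n**2 + 74*n + 60)/(20*(n**3 + 15*n**2 + 74*n + 120)); subtract s_(2) = 1/28 ⇒ S(n) = (n**3 + 15*n**2 + 74*n - 90)/(70*(n**3 + 15*n**2 + 74*n + 120)).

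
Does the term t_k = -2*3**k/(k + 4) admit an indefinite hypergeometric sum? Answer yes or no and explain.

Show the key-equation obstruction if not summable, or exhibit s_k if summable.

Step 1: r(k) = 3*(k + 4)/(k + 5).
Gosper form: A/B · C(k+1)/C(k) with A=3*k + 12, B=k + 5, C=1.
Key eq: (3*k + 12)·f(k+1) = (k + 4)·f(k) + (1).
Bound: deg f ≤ -1.
Bound -1 < 0, so the key equation has no polynomial solution.

No — key equation has no polynomial f.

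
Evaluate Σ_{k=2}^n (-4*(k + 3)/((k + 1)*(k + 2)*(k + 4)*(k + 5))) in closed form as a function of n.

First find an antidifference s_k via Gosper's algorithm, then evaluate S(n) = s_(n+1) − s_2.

S(n) = (-n**2 - 7*n + 8)/(9*(n**2 + 7*n + 10))

t_(k+1)/t_k = (k + 1)*(k + 4)**2/((k + 3)**2*(k + 6)).
Take A(k)=k + 1, B(k)=k + 6, C(k)=k**2 + 6*k + 9.
Key eq: (k + 1)·f(k+1) = (k + 5)·f(k) + (k**2 + 6*k + 9).
deg f ≤ 4 (via 1,1,2).
Match coefficients ⇒ f(k) = k*(k + 2)*(k + 3)*(k + 5)/8.
R(k) = B(k−1)·f(k)/C(k) = k*(k + 2)*(k + 5)**2/(8*(k + 3)); s_k = R·t_k = k*(-k - 5)/(2*(k**2 + 5*k + 4)).
Δs = 4*(-k - 3)/(k**4 + 12*k**3 + 49*k**2 + 78*k + 40), as required.
Σ_(k=2)^n t_k = s_(n+1) − s_(2) = ((-n**2 - 7*n - 6)/(2*(n**2 + 7*n + 10))) − (-7/18), i.e. (-n**2 - 7*n + 8)/(9*(n**2 + 7*n + 10)).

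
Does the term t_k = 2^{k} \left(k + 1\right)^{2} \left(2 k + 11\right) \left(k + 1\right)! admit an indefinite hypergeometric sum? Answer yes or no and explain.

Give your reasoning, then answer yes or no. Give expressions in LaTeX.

Yes. s_k = 2^{k} \left(k^{2} + 4 k - 3\right) \left(k + 1\right)!.

Compute t_(k+1)/t_k: get (k + 2)**3*(4*k + 26)/((k + 1)**2*(2*k + 11)).
A = 2*k + 4, B = 1, C = k**3 + 15*k**2/2 + 12*k + 11/2.
Need (2*k + 4)·f(k+1) − (1)·f(k) = k**3 + 15*k**2/2 + 12*k + 11/2.
d = 2 from the (1,0,3) case.
Solve for f: f(k) = (k**2 + 4*k - 3)/2 (degree 2 ≤ 2).
So s_k = (B(k−1)f/C)·t_k = ((k**2 + 4*k - 3)/((k + 1)**2*(2*k + 11)))·t_k = 2**k*(k**2 + 4*k - 3)*factorial(k + 1).
Δs = 2**k*(k + 1)**2*(2*k + 11)*factorial(k + 1), as required.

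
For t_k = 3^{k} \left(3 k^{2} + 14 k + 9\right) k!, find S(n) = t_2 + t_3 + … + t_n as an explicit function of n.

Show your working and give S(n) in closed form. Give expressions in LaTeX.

S(n) = 3 \cdot 3^{n} n^{2} n! + 15 \cdot 3^{n} n n! + 12 \cdot 3^{n} n! - 90

Ratio r(k) = 3*(3*k**3 + 23*k**2 + 46*k + 26)/(3*k**2 + 14*k + 9).
Gosper form: A/B · C(k+1)/C(k) with A=3*k + 3, B=1, C=k**2 + 14*k/3 + 3.
Key eq: (3*k + 3)·f(k+1) = (1)·f(k) + (k**2 + 14*k/3 + 3).
Bound: deg f ≤ 1.
Solving with deg f ≤ 1: f(k) = (k + 3)/3.
R(k) = B(k−1)·f(k)/C(k) = (k + 3)/(3*k**2 + 14*k + 9); s_k = R·t_k = 3**k*(k + 3)*factorial(k).
s_(k+1) − s_k = 3**k*(3*k**2 + 14*k + 9)*factorial(k) = t_k.
s_(n+1) = 3**(n + 1)*(n + 4)*factorial(n + 1) and s_(2) = 90, so S(n) = 3*3**n*n**2*factorial(n) + 15*3**n*n*factorial(n) + 12*3**n*factorial(n) - 90.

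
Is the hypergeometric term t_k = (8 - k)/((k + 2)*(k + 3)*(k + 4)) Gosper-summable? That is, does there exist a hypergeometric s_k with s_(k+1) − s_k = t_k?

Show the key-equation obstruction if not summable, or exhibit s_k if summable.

t_(k+1)/t_k = (k - 7)*(k + 2)/((k - 8)*(k + 5)).
A = k + 2, B = k + 5, C = k - 8.
Key eq: (k + 2)·f(k+1) = (k + 4)·f(k) + (k - 8).
Degrees (1,1,1) ⇒ d ≤ 2.
A polynomial solution: f(k) = -k*(k + 7)/2.
Get s_k = R·t_k = k*(k + 7)/(2*(k + 2)*(k + 3)) with R(k) = B(k−1)f(k)/C(k) = -k*(k + 4)*(k + 7)/(2*(k - 8)).
Verify: (8 - k)/(k**3 + 9*k**2 + 26*k + 24) matches t_k.

Yes. s_k = k*(k + 7)/(2*(k + 2)*(k + 3)).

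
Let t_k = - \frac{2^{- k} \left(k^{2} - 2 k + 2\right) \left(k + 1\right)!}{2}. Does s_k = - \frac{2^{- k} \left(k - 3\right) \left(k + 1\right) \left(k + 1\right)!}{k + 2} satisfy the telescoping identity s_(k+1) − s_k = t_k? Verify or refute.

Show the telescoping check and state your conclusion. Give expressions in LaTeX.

Invalid: residual \frac{2^{- k} \left(k^{3} - 4 k + 10\right) \left(k + 1\right)!}{2 \left(k + 2\right) \left(k + 3\right)} ≠ 0.

s_(k+1) = -(k - 2)*(k + 2)*factorial(k + 2)/(2*2**k*(k + 3))
s_(k+1) − s_k = -(k**4 + 2*k**3 - 2*k**2 + 2*k + 2)*factorial(k + 1)/(2*2**k*(k + 2)*(k + 3))
(s_(k+1) − s_k) − t_k = (k**3 - 4*k + 10)*factorial(k + 1)/(2*2**k*(k + 2)*(k + 3))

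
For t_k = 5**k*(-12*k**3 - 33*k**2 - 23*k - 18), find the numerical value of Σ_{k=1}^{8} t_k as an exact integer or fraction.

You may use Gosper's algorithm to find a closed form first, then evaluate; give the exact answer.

Ratio r(k) = 5*(12*k**3 + 69*k**2 + 125*k + 86)/(12*k**3 + 33*k**2 + 23*k + 18).
Normal form (A,B,C) = (5, 1, k**3 + 11*k**2/4 + 23*k/12 + 3/2).
f must satisfy (5)·f(k+1) − (1)·f(k) = k**3 + 11*k**2/4 + 23*k/12 + 3/2.
deg f ≤ 3 (via 0,0,3).
A polynomial solution: f(k) = (3*k**3 - 3*k**2 + 2*k + 2)/12.
R(k) = B(k−1)·f(k)/C(k) = (3*k**3 - 3*k**2 + 2*k + 2)/(12*k**3 + 33*k**2 + 23*k + 18); s_k = R·t_k = 5**k*(-3*k**3 + 3*k**2 - 2*k - 2).
Check: Δs_k = 5**k*(-12*k**3 - 33*k**2 - 23*k - 18). ✓
Evaluate s at k=9 and k=1: -3835937500 and -20; difference -3835937480.

Σ = -3835937480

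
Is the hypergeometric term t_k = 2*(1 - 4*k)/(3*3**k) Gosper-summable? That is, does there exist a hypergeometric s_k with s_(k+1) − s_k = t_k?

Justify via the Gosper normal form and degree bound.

r(k) = (4*k + 3)/(3*(4*k - 1)) after simplifying.
Normal form (A,B,C) = (1/3, 1, k - 1/4).
Key eq: (1/3)·f(k+1) = (1)·f(k) + (k - 1/4).
d = 1 from the (0,0,1) case.
Solve for f: f(k) = -3*(4*k + 1)/8 (degree 1 ≤ 1).
R(k) = B(k−1)·f(k)/C(k) = -3*(4*k + 1)/(2*(4*k - 1)); s_k = R·t_k = (4*k + 1)/3**k.
Δs = 2*(1 - 4*k)/(3*3**k), as required.

Yes. s_k = (4*k + 1)/3**k.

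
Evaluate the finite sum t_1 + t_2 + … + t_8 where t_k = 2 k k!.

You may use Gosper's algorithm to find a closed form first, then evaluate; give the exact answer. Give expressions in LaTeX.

Σ = 725758

Step 1: r(k) = (k + 1)**2/k.
Normal form (A,B,C) = (k + 1, 1, k).
Need (k + 1)·f(k+1) − (1)·f(k) = k.
d = 0 from the (1,0,1) case.
A polynomial solution: f(k) = 1.
R(k) = B(k−1)·f(k)/C(k) = 1/k; s_k = R·t_k = 2*factorial(k).
Δs = 2*k*factorial(k), as required.
Evaluate s at k=9 and k=1: 725760 and 2; difference 725758.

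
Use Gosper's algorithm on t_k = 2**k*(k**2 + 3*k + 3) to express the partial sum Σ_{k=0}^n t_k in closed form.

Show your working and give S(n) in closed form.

S(n) = 2*2**n*n**2 + 2*2**n*n + 6*2**n - 3

The ratio is 2*(k**2 + 5*k + 7)/(k**2 + 3*k + 3).
Factor: A=2; B=1; C=k**2 + 3*k + 3.
Need (2)·f(k+1) − (1)·f(k) = k**2 + 3*k + 3.
deg f ≤ 2 (via 0,0,2).
Solve for f: f(k) = k**2 - k + 3 (degree 2 ≤ 2).
R(k) = B(k−1)·f(k)/C(k) = (k**2 - k + 3)/(k**2 + 3*k + 3); s_k = R·t_k = 2**k*(k**2 - k + 3).
Verify: 2**k*(k**2 + 3*k + 3) matches t_k.
Evaluate: s_(n+1) = 2**(n + 1)*(n**2 + n + 3); subtract s_(0) = 3 ⇒ S(n) = 2*2**n*n**2 + 2*2**n*n + 6*2**n - 3.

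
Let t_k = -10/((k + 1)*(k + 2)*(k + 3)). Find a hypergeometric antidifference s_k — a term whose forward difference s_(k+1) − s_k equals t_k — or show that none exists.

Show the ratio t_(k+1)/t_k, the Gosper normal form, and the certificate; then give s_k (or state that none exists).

Compute t_(k+1)/t_k: get (k + 1)/(k + 4).
Factor: A=k + 1; B=k + 4; C=1.
Set up (k + 1)·f(k+1) − (k + 3)·f(k) − (1) = 0.
Bound: deg f ≤ 2.
A polynomial solution: f(k) = k*(k + 3)/4.
So s_k = (B(k−1)f/C)·t_k = (k*(k + 3)**2/4)·t_k = 5*k*(-k - 3)/(2*(k + 1)*(k + 2)).
Check: Δs_k = -10/(k**3 + 6*k**2 + 11*k + 6). ✓

s_k = 5*k*(-k - 3)/(2*(k + 1)*(k + 2))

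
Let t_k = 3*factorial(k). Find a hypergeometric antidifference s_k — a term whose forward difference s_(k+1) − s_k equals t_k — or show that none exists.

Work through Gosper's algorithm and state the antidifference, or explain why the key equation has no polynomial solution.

none (Gosper's algorithm certifies no s_k)

Ratio r(k) = k + 1.
So A=k + 1 and B=1, with C=1.
f must satisfy (k + 1)·f(k+1) − (1)·f(k) = 1.
deg f ≤ -1 (via 1,0,0).
Negative degree bound (-1): no f exists, t_k not Gosper-summable.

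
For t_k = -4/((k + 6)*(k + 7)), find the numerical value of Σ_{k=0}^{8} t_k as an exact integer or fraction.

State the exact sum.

t_(k+1)/t_k = (k + 6)/(k + 8).
A = k + 6, B = k + 8, C = 1.
f must satisfy (k + 6)·f(k+1) − (k + 7)·f(k) = 1.
d = 1 from the (1,1,0) case.
Match coefficients ⇒ f(k) = k/6.
Certificate R = B(k−1)f/C = k*(k + 7)/6 gives s_k = -2*k/(3*k + 18).
Δs = -4/(k**2 + 13*k + 42), as required.
Σ_(k=0)^(8) t_k = s_(9) − s_(0) = -2/5 − (0) = -2/5.

Σ = -2/5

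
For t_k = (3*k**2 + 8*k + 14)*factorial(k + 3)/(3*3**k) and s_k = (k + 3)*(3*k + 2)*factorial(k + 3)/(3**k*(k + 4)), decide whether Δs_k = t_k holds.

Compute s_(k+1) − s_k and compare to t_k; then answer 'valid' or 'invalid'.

s_(k+1) = (k + 4)*(3*k + 5)*factorial(k + 4)/(3*3**k*(k + 5))
s_(k+1) − s_k = (3*k**4 + 32*k**3 + 126*k**2 + 249*k + 230)*factorial(k + 3)/(3*3**k*(k + 4)*(k + 5))
(s_(k+1) − s_k) − t_k = -(3*k**3 + 20*k**2 + 37*k + 50)*factorial(k + 3)/(3*3**k*(k + 4)*(k + 5))

Invalid: residual -(3*k**3 + 20*k**2 + 37*k + 50)*factorial(k + 3)/(3*3**k*(k + 4)*(k + 5)) ≠ 0.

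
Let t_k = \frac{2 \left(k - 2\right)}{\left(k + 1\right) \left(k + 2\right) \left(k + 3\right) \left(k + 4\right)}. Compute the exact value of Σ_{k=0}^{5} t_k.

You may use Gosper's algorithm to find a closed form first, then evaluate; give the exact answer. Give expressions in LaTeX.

Σ = -89/504

Compute t_(k+1)/t_k: get (k - 1)*(k + 1)/((k - 2)*(k + 5)).
Normal form (A,B,C) = (k + 1, k + 5, k - 2).
Set up (k + 1)·f(k+1) − (k + 4)·f(k) − (k - 2) = 0.
Degrees (1,1,1) ⇒ d ≤ 3.
Coefficient equations give f(k) = -k*(k**2 + 6*k + 17)/12.
R(k) = B(k−1)·f(k)/C(k) = -k*(k + 4)*(k**2 + 6*k + 17)/(12*(k - 2)); s_k = R·t_k = k*(-k**2 - 6*k - 17)/(6*(k + 1)*(k + 2)*(k + 3)).
Δs = 2*(k - 2)/(k**4 + 10*k**3 + 35*k**2 + 50*k + 24), as required.
Evaluate s at k=6 and k=0: -89/504 and 0; difference -89/504.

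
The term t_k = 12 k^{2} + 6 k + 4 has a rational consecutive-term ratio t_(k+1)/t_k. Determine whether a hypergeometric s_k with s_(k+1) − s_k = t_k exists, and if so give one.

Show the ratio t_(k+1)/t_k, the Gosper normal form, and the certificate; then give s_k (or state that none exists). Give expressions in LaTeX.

r(k) = (6*k**2 + 15*k + 11)/(6*k**2 + 3*k + 2) after simplifying.
A = 1, B = 1, C = k**2 + k/2 + 1/3.
Key eq: (1)·f(k+1) = (1)·f(k) + (k**2 + k/2 + 1/3).
d = 3 from the (0,0,2) case.
A polynomial solution: f(k) = k*(4*k**2 - 3*k + 3)/12.
Then R = B(k−1)f/C = k*(4*k**2 - 3*k + 3)/(2*(6*k**2 + 3*k + 2)), so s_k = R(k)·t_k = k*(4*k**2 - 3*k + 3).
s_(k+1) − s_k = 12*k**2 + 6*k + 4 = t_k.

s_k = k \left(4 k^{2} - 3 k + 3\right)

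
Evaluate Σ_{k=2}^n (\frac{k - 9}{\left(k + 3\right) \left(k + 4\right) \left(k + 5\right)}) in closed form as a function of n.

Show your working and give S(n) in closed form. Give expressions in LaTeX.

Ratio r(k) = (k - 8)*(k + 3)/((k - 9)*(k + 6)).
Take A(k)=k + 3, B(k)=k + 6, C(k)=k - 9.
Set up (k + 3)·f(k+1) − (k + 5)·f(k) − (k - 9) = 0.
Degrees (1,1,1) ⇒ d ≤ 2.
Solve for f: f(k) = -k*(k + 11)/4 (degree 2 ≤ 2).
Get s_k = R·t_k = k*(-k - 11)/(4*(k + 3)*(k + 4)) with R(k) = B(k−1)f(k)/C(k) = -k*(k + 5)*(k + 11)/(4*(k - 9)).
Check: Δs_k = (k - 9)/(k**3 + 12*k**2 + 47*k + 60). ✓
s_(n+1) = (-n**2 - 13*n - 12)/(4*(n**2 + 9*n + 20)) and s_(2) = -13/60, so S(n) = (-n**2 - 39*n + 40)/(30*(n**2 + 9*n + 20)).

S(n) = \frac{- n^{2} - 39 n + 40}{30 \left(n^{2} + 9 n + 20\right)}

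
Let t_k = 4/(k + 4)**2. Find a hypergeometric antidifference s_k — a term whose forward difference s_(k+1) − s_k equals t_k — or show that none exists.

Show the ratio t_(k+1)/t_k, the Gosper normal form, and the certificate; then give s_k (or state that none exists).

no hypergeometric antidifference exists

Compute t_(k+1)/t_k: get (k + 4)**2/(k + 5)**2.
A = k**2 + 8*k + 16, B = k**2 + 10*k + 25, C = 1.
Need (k**2 + 8*k + 16)·f(k+1) − (k**2 + 8*k + 16)·f(k) = 1.
Degrees (2,2,0) ⇒ d ≤ 0.
f = c0 ⇒ A·f(k+1) − B(k−1)·f(k) − C = -1. The system {-1 = 0} is inconsistent; no antidifference.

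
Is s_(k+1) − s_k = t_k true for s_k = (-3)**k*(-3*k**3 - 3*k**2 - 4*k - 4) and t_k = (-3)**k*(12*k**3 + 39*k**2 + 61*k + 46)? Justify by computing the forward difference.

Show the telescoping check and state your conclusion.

valid; difference matches t_k

s_(k+1) = 3*(-3)**k*(3*k**3 + 12*k**2 + 19*k + 14)
s_(k+1) − s_k = (-3)**k*(12*k**3 + 39*k**2 + 61*k + 46)
(s_(k+1) − s_k) − t_k = 0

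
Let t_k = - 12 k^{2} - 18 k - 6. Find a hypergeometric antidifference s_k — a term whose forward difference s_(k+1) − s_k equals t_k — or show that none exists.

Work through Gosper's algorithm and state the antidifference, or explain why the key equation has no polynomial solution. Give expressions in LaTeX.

s_k = k \left(- 4 k^{2} - 3 k + 1\right)

t_(k+1)/t_k = (2*k**2 + 7*k + 6)/(2*k**2 + 3*k + 1).
Gosper form: A/B · C(k+1)/C(k) with A=1, B=1, C=k**2 + 3*k/2 + 1/2.
f must satisfy (1)·f(k+1) − (1)·f(k) = k**2 + 3*k/2 + 1/2.
From deg A=0, deg B=0, deg C=2: d=3.
A polynomial solution: f(k) = k*(k + 1)*(4*k - 1)/12.
Then R = B(k−1)f/C = k*(4*k - 1)/(6*(2*k + 1)), so s_k = R(k)·t_k = k*(-4*k**2 - 3*k + 1).
s_(k+1) − s_k = -12*k**2 - 18*k - 6 = t_k.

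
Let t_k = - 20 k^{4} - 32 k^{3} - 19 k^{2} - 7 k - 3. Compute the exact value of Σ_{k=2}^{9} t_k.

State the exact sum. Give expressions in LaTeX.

Σ = -377136

Step 1: r(k) = (20*k**4 + 112*k**3 + 235*k**2 + 221*k + 81)/(20*k**4 + 32*k**3 + 19*k**2 + 7*k + 3).
Normal form (A,B,C) = (1, 1, k**4 + 8*k**3/5 + 19*k**2/20 + 7*k/20 + 3/20).
f must satisfy (1)·f(k+1) − (1)·f(k) = k**4 + 8*k**3/5 + 19*k**2/20 + 7*k/20 + 3/20.
From deg A=0, deg B=0, deg C=4: d=5.
Coefficient equations give f(k) = k*(4*k**4 - 2*k**3 - 3*k**2 + 2*k + 2)/20.
So s_k = (B(k−1)f/C)·t_k = (k*(4*k**4 - 2*k**3 - 3*k**2 + 2*k + 2)/(20*k**4 + 32*k**3 + 19*k**2 + 7*k + 3))·t_k = k*(-4*k**4 + 2*k**3 + 3*k**2 - 2*k - 2).
s_(k+1) − s_k = -20*k**4 - 32*k**3 - 19*k**2 - 7*k - 3 = t_k.
Σ_(k=2)^(9) t_k = s_(10) − s_(2) = -377220 − (-84) = -377136.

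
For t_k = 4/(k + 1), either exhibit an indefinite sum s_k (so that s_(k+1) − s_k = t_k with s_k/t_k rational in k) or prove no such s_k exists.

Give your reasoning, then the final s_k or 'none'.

none — t_k is not Gosper-summable

Ratio r(k) = (k + 1)/(k + 2).
A = k + 1, B = k + 2, C = 1.
Solve (k + 1)·f(k+1) − (k + 1)·f(k) = 1.
From deg A=1, deg B=1, deg C=0: d=0.
Write f(k) = c0. Then LHS − RHS = -1, requiring -1 = 0: contradictory. No certificate.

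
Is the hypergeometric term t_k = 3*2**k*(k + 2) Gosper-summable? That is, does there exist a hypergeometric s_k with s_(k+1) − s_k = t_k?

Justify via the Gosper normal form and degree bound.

The ratio is 2*(k + 3)/(k + 2).
Factor: A=2; B=1; C=k + 2.
Set up (2)·f(k+1) − (1)·f(k) − (k + 2) = 0.
Bound: deg f ≤ 1.
Coefficient equations give f(k) = k.
R(k) = B(k−1)·f(k)/C(k) = k/(k + 2); s_k = R·t_k = 3*2**k*k.
Check: Δs_k = 3*2**k*(k + 2). ✓

Yes. s_k = 3*2**k*k.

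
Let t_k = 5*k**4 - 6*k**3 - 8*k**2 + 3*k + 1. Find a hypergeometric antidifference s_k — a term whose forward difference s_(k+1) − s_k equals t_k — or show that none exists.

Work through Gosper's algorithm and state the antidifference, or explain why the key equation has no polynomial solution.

s_k = k*(k**4 - 4*k**3 + 2*k**2 + 4*k - 2)

r(k) = (5*k**4 + 14*k**3 + 4*k**2 - 11*k - 5)/(5*k**4 - 6*k**3 - 8*k**2 + 3*k + 1) after simplifying.
Factor: A=1; B=1; C=k**4 - 6*k**3/5 - 8*k**2/5 + 3*k/5 + 1/5.
Need (1)·f(k+1) − (1)·f(k) = k**4 - 6*k**3/5 - 8*k**2/5 + 3*k/5 + 1/5.
deg f ≤ 5 (via 0,0,4).
A polynomial solution: f(k) = k*(k**4 - 4*k**3 + 2*k**2 + 4*k - 2)/5.
Certificate R = B(k−1)f/C = k*(k**4 - 4*k**3 + 2*k**2 + 4*k - 2)/(5*k**4 - 6*k**3 - 8*k**2 + 3*k + 1) gives s_k = k*(k**4 - 4*k**3 + 2*k**2 + 4*k - 2).
Verify: 5*k**4 - 6*k**3 - 8*k**2 + 3*k + 1 matches t_k.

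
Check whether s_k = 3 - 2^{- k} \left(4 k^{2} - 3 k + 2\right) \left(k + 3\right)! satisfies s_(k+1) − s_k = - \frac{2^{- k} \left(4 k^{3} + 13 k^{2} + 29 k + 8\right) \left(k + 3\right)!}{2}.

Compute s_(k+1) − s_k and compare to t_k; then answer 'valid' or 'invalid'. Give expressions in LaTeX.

s_(k+1) = 2**(-k - 1)*(3*k - 4*(k + 1)**2 + 1)*factorial(k + 4) + 3
s_(k+1) − s_k = -(4*k**3 + 13*k**2 + 29*k + 8)*factorial(k + 3)/(2*2**k)
(s_(k+1) − s_k) − t_k = 0

valid (s_(k+1) − s_k reduces to t_k)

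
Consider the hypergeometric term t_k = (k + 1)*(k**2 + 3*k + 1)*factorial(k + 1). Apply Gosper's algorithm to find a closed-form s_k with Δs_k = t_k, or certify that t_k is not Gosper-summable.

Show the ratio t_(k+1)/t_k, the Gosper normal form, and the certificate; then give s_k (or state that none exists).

Step 1: r(k) = (k + 2)**2*(3*k + (k + 1)**2 + 4)/((k + 1)*(k**2 + 3*k + 1)).
A = k + 2, B = 1, C = k**3 + 4*k**2 + 4*k + 1.
Set up (k + 2)·f(k+1) − (1)·f(k) − (k**3 + 4*k**2 + 4*k + 1) = 0.
From deg A=1, deg B=0, deg C=3: d=2.
Solve for f: f(k) = k**2 + k - 3 (degree 2 ≤ 2).
R(k) = B(k−1)·f(k)/C(k) = (k**2 + k - 3)/((k + 1)*(k**2 + 3*k + 1)); s_k = R·t_k = (k**2 + k - 3)*factorial(k + 1).
s_(k+1) − s_k = (k + 1)*(k**2 + 3*k + 1)*factorial(k + 1) = t_k.

s_k = (k**2 + k - 3)*factorial(k + 1)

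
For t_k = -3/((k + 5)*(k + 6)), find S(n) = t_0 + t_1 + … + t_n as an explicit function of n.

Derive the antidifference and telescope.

Compute t_(k+1)/t_k: get (k + 5)/(k + 7).
Normal form (A,B,C) = (k + 5, k + 7, 1).
Solve (k + 5)·f(k+1) − (k + 6)·f(k) = 1.
Bound: deg f ≤ 1.
Match coefficients ⇒ f(k) = k/5.
So s_k = (B(k−1)f/C)·t_k = (k*(k + 6)/5)·t_k = -3*k/(5*k + 25).
Check: Δs_k = -3/(k**2 + 11*k + 30). ✓
s_(n+1) = 3*(-n - 1)/(5*(n + 6)) and s_(0) = 0, so S(n) = 3*(-n - 1)/(5*(n + 6)).

S(n) = 3*(-n - 1)/(5*(n + 6))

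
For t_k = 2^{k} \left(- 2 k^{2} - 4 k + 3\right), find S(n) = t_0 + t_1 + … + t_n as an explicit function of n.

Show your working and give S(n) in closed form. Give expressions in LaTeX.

The ratio is 2*(2*k**2 + 8*k + 3)/(2*k**2 + 4*k - 3).
Factor: A=2; B=1; C=k**2 + 2*k - 3/2.
Key eq: (2)·f(k+1) = (1)·f(k) + (k**2 + 2*k - 3/2).
Bound: deg f ≤ 2.
Solving with deg f ≤ 2: f(k) = (2*k**2 - 4*k + 1)/2.
Get s_k = R·t_k = 2**k*(-2*k**2 + 4*k - 1) with R(k) = B(k−1)f(k)/C(k) = (2*k**2 - 4*k + 1)/(2*k**2 + 4*k - 3).
s_(k+1) − s_k = 2**k*(-2*k**2 - 4*k + 3) = t_k.
s_(n+1) = 2**(n + 1)*(1 - 2*n**2) and s_(0) = -1, so S(n) = 2**(n + 1) - 2**(n + 2)*n**2 + 1.

S(n) = 2^{n + 1} - 2^{n + 2} n^{2} + 1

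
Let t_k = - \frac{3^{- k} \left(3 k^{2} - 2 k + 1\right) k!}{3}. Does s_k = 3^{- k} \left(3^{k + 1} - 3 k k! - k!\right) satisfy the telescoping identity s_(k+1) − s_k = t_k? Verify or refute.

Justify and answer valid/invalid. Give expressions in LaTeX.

valid; difference matches t_k

s_(k+1) = (9*3**k - 3*k**2*factorial(k) - 7*k*factorial(k) - 4*factorial(k))/(3*3**k)
s_(k+1) − s_k = -(3*k**2 - 2*k + 1)*factorial(k)/(3*3**k)
(s_(k+1) − s_k) − t_k = 0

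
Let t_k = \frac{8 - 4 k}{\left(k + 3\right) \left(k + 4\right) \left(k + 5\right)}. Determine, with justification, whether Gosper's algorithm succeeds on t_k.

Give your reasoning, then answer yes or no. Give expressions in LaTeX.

Step 1: r(k) = (k - 1)*(k + 3)/((k - 2)*(k + 6)).
Take A(k)=k + 3, B(k)=k + 6, C(k)=k - 2.
Key eq: (k + 3)·f(k+1) = (k + 5)·f(k) + (k - 2).
d = 2 from the (1,1,1) case.
Coefficient equations give f(k) = k*(k - 17)/24.
Certificate R = B(k−1)f/C = k*(k - 17)*(k + 5)/(24*(k - 2)) gives s_k = -k*(k - 17)/(6*(k + 3)*(k + 4)).
Verify: 4*(2 - k)/(k**3 + 12*k**2 + 47*k + 60) matches t_k.

Yes. s_k = - \frac{k \left(k - 17\right)}{6 \left(k + 3\right) \left(k + 4\right)}.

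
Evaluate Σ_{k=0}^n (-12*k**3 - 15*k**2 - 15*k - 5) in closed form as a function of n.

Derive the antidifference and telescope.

S(n) = -3*n**4 - 11*n**3 - 18*n**2 - 15*n - 5

Ratio r(k) = (12*k**3 + 51*k**2 + 81*k + 47)/(12*k**3 + 15*k**2 + 15*k + 5).
Take A(k)=1, B(k)=1, C(k)=k**3 + 5*k**2/4 + 5*k/4 + 5/12.
Key eq: (1)·f(k+1) = (1)·f(k) + (k**3 + 5*k**2/4 + 5*k/4 + 5/12).
deg f ≤ 4 (via 0,0,3).
Coefficient equations give f(k) = k**2*(3*k**2 - k + 3)/12.
R(k) = B(k−1)·f(k)/C(k) = k**2*(3*k**2 - k + 3)/(12*k**3 + 15*k**2 + 15*k + 5); s_k = R·t_k = k**2*(-3*k**2 + k - 3).
Δs = -12*k**3 - 15*k**2 - 15*k - 5, as required.
Telescope: S(n) = s_(n+1) − s_(0) = -3*n**4 - 11*n**3 - 18*n**2 - 15*n - 5 − (0) = -3*n**4 - 11*n**3 - 18*n**2 - 15*n - 5.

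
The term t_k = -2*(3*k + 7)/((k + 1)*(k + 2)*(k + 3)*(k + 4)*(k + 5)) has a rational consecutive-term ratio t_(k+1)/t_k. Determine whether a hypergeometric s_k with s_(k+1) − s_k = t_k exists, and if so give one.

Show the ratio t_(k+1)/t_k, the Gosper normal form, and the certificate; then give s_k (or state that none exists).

s_k = k*(-k**2 - 8*k - 19)/(6*(k**3 + 8*k**2 + 19*k + 12))

r(k) = (k + 1)*(3*k + 10)/((k + 6)*(3*k + 7)) after simplifying.
Gosper form: A/B · C(k+1)/C(k) with A=k + 1, B=k + 6, C=k + 7/3.
Need (k + 1)·f(k+1) − (k + 5)·f(k) = k + 7/3.
d = 4 from the (1,1,1) case.
Solving with deg f ≤ 4: f(k) = k*(k + 2)*(k**2 + 8*k + 19)/36.
So s_k = (B(k−1)f/C)·t_k = (k*(k + 2)*(k + 5)*(k**2 + 8*k + 19)/(12*(3*k + 7)))·t_k = k*(-k**2 - 8*k - 19)/(6*(k**3 + 8*k**2 + 19*k + 12)).
s_(k+1) − s_k = 2*(-3*k - 7)/(k**5 + 15*k**4 + 85*k**3 + 225*k**2 + 274*k + 120) = t_k.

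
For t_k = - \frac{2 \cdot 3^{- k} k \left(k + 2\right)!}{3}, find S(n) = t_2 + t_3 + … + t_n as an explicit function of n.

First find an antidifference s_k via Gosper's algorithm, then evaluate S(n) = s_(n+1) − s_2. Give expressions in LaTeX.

t_(k+1)/t_k = (k + 1)*(k + 3)/(3*k).
Take A(k)=k/3 + 1, B(k)=1, C(k)=k.
f must satisfy (k/3 + 1)·f(k+1) − (1)·f(k) = k.
Bound: deg f ≤ 0.
Solving with deg f ≤ 0: f(k) = 3.
R(k) = B(k−1)·f(k)/C(k) = 3/k; s_k = R·t_k = -2*factorial(k + 2)/3**k.
Verify: -2*k*factorial(k + 2)/(3*3**k) matches t_k.
s_(n+1) = -2*3**(-n - 1)*factorial(n + 3) and s_(2) = -16/3, so S(n) = 16/3 - 2*factorial(n + 3)/(3*3**n).

S(n) = \frac{16}{3} - \frac{2 \cdot 3^{- n} \left(n + 3\right)!}{3}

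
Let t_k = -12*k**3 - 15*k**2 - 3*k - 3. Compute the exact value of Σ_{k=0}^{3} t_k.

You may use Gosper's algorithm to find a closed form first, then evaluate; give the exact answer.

Σ = -672

Step 1: r(k) = (4*k**3 + 17*k**2 + 23*k + 11)/(4*k**3 + 5*k**2 + k + 1).
A = 1, B = 1, C = k**3 + 5*k**2/4 + k/4 + 1/4.
Set up (1)·f(k+1) − (1)·f(k) − (k**3 + 5*k**2/4 + k/4 + 1/4) = 0.
deg f ≤ 4 (via 0,0,3).
Match coefficients ⇒ f(k) = k*(3*k**3 - k**2 - 3*k + 4)/12.
Certificate R = B(k−1)f/C = k*(3*k**3 - k**2 - 3*k + 4)/(3*(4*k**3 + 5*k**2 + k + 1)) gives s_k = k*(-3*k**3 + k**2 + 3*k - 4).
s_(k+1) − s_k = -12*k**3 - 15*k**2 - 3*k - 3 = t_k.
Σ_(k=0)^(3) t_k = s_(4) − s_(0) = -672 − (0) = -672.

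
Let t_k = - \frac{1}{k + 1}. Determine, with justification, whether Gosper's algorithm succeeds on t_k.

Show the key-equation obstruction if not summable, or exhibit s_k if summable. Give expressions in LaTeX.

No. Not Gosper-summable.

t_(k+1)/t_k = (k + 1)/(k + 2).
Take A(k)=k + 1, B(k)=k + 2, C(k)=1.
Set up (k + 1)·f(k+1) − (k + 1)·f(k) − (1) = 0.
Degrees (1,1,0) ⇒ d ≤ 0.
Generic f = c0 gives residual -1; -1 = 0 cannot hold, so t_k is not Gosper-summable.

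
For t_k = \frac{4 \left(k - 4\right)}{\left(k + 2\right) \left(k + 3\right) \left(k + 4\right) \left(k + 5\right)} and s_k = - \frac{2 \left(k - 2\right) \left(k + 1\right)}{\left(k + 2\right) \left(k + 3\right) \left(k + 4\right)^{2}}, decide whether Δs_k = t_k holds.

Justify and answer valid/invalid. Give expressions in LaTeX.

Invalid: residual \frac{18 \left(- k^{2} - k + 14\right)}{k^{6} + 23 k^{5} + 217 k^{4} + 1073 k^{3} + 2926 k^{2} + 4160 k + 2400} ≠ 0.

s_(k+1) = -2*(k - 1)*(k + 2)/((k + 3)*(k + 4)*(k + 5)**2)
s_(k+1) − s_k = 2*((k - 2)*(k + 1)*(k + 5)**2 - (k - 1)*(k + 2)**2*(k + 4))/((k + 2)*(k + 3)*(k + 4)**2*(k + 5)**2)
(s_(k+1) − s_k) − t_k = 18*(-k**2 - k + 14)/(k**6 + 23*k**5 + 217*k**4 + 1073*k**3 + 2926*k**2 + 4160*k + 2400)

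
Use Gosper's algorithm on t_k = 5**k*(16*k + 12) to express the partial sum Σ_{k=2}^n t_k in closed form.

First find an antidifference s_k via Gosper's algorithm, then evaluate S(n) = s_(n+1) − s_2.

The ratio is 5*(4*k + 7)/(4*k + 3).
Take A(k)=5, B(k)=1, C(k)=k + 3/4.
Set up (5)·f(k+1) − (1)·f(k) − (k + 3/4) = 0.
From deg A=0, deg B=0, deg C=1: d=1.
Match coefficients ⇒ f(k) = (2*k - 1)/8.
Certificate R = B(k−1)f/C = (2*k - 1)/(2*(4*k + 3)) gives s_k = 5**k*(4*k - 2).
Verify: 5**k*(16*k + 12) matches t_k.
Σ_(k=2)^n t_k = s_(n+1) − s_(2) = (5**(n + 1)*(4*n + 2)) − (150), i.e. 20*5**n*n + 10*5**n - 150.

S(n) = 20*5**n*n + 10*5**n - 150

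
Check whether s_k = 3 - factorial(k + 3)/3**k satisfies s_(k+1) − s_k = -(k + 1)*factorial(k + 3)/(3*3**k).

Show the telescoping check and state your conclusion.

s_(k+1) = -3**(-k - 1)*factorial(k + 4) + 3
s_(k+1) − s_k = -(k + 1)*factorial(k + 3)/(3*3**k)
(s_(k+1) − s_k) − t_k = 0

Valid: the claim telescopes to t_k.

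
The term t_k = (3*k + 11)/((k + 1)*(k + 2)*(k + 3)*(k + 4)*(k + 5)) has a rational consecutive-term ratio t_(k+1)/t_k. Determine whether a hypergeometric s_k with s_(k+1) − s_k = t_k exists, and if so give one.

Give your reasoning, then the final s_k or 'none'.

Ratio r(k) = (k + 1)*(3*k + 14)/((k + 6)*(3*k + 11)).
Gosper form: A/B · C(k+1)/C(k) with A=k + 1, B=k + 6, C=k + 11/3.
f must satisfy (k + 1)·f(k+1) − (k + 5)·f(k) = k + 11/3.
Bound: deg f ≤ 4.
Solve for f: f(k) = k*(k + 3)*(k**2 + 7*k + 14)/24 (degree 4 ≤ 4).
Certificate R = B(k−1)f/C = k*(k + 3)*(k + 5)*(k**2 + 7*k + 14)/(8*(3*k + 11)) gives s_k = k*(k**2 + 7*k + 14)/(8*(k**3 + 7*k**2 + 14*k + 8)).
Verify: (3*k + 11)/(k**5 + 15*k**4 + 85*k**3 + 225*k**2 + 274*k + 120) matches t_k.

s_k = k*(k**2 + 7*k + 14)/(8*(k**3 + 7*k**2 + 14*k + 8))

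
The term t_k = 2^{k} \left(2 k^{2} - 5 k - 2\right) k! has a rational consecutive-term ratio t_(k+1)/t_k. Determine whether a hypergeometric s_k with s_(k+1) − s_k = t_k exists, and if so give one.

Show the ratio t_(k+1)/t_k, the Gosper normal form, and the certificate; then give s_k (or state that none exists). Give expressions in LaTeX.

r(k) = 2*(2*k**3 + k**2 - 6*k - 5)/(2*k**2 - 5*k - 2) after simplifying.
Gosper form: A/B · C(k+1)/C(k) with A=2*k + 2, B=1, C=k**2 - 5*k/2 - 1.
Key eq: (2*k + 2)·f(k+1) = (1)·f(k) + (k**2 - 5*k/2 - 1).
deg f ≤ 1 (via 1,0,2).
A polynomial solution: f(k) = (k - 4)/2.
R(k) = B(k−1)·f(k)/C(k) = (k - 4)/(2*k**2 - 5*k - 2); s_k = R·t_k = 2**k*(k - 4)*factorial(k).
Check: Δs_k = 2**k*(2*k**2 - 5*k - 2)*factorial(k). ✓

s_k = 2^{k} \left(k - 4\right) k!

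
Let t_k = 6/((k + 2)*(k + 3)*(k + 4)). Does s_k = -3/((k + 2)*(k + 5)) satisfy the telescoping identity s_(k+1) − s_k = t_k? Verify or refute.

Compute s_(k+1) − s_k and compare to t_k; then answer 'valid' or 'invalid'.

Invalid: residual 6*(-3*k - 14)/(k**5 + 20*k**4 + 155*k**3 + 580*k**2 + 1044*k + 720) ≠ 0.

s_(k+1) = -3/((k + 3)*(k + 6))
s_(k+1) − s_k = 6*(k + 4)/(k**4 + 16*k**3 + 91*k**2 + 216*k + 180)
(s_(k+1) − s_k) − t_k = 6*(-3*k - 14)/(k**5 + 20*k**4 + 155*k**3 + 580*k**2 + 1044*k + 720)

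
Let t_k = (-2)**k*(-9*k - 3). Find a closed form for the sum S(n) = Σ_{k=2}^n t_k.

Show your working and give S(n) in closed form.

S(n) = -6*(-2)**n*n + 2*(-2)**(n + 1) - 20

Ratio r(k) = 2*(-3*k - 4)/(3*k + 1).
Take A(k)=-2, B(k)=1, C(k)=k + 1/3.
Need (-2)·f(k+1) − (1)·f(k) = k + 1/3.
Degrees (0,0,1) ⇒ d ≤ 1.
A polynomial solution: f(k) = -(3*k - 1)/9.
Certificate R = B(k−1)f/C = -(3*k - 1)/(3*(3*k + 1)) gives s_k = (-2)**k*(3*k - 1).
Check: Δs_k = (-2)**k*(-9*k - 3). ✓
Evaluate: s_(n+1) = (-2)**(n + 1)*(3*n + 2); subtract s_(2) = 20 ⇒ S(n) = -6*(-2)**n*n + 2*(-2)**(n + 1) - 20.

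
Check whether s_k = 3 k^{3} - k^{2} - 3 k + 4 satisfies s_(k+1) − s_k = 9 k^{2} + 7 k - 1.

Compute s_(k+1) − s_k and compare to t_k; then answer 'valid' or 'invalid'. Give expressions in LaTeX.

s_(k+1) = 3*k**3 + 8*k**2 + 4*k + 3
s_(k+1) − s_k = 9*k**2 + 7*k - 1
(s_(k+1) − s_k) − t_k = 0

valid (s_(k+1) − s_k reduces to t_k)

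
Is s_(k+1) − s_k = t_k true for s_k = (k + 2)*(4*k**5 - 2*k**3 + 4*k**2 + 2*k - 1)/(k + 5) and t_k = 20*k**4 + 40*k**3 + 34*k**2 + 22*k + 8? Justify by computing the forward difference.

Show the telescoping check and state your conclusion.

s_(k+1) = (k + 3)*(2*k + 4*(k + 1)**5 - 2*(k + 1)**3 + 4*(k + 1)**2 + 1)/(k + 6)
s_(k+1) − s_k = (20*k**6 + 212*k**5 + 654*k**4 + 888*k**3 + 706*k**2 + 400*k + 117)/(k**2 + 11*k + 30)
(s_(k+1) − s_k) − t_k = 3*(-16*k**5 - 140*k**4 - 236*k**3 - 188*k**2 - 116*k - 41)/(k**2 + 11*k + 30)

Invalid: residual 3*(-16*k**5 - 140*k**4 - 236*k**3 - 188*k**2 - 116*k - 41)/(k**2 + 11*k + 30) ≠ 0.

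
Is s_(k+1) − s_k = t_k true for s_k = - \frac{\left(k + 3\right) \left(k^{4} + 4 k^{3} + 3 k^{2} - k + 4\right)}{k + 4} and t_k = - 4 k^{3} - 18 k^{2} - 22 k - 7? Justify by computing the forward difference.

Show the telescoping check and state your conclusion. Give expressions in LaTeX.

s_(k+1) = (-k**5 - 12*k**4 - 53*k**3 - 105*k**2 - 95*k - 44)/(k + 5)
s_(k+1) − s_k = (-4*k**5 - 51*k**4 - 234*k**3 - 474*k**2 - 407*k - 116)/(k**2 + 9*k + 20)
(s_(k+1) − s_k) − t_k = (3*k**4 + 30*k**3 + 91*k**2 + 96*k + 24)/(k**2 + 9*k + 20)

Invalid: residual \frac{3 k^{4} + 30 k^{3} + 91 k^{2} + 96 k + 24}{k^{2} + 9 k + 20} ≠ 0.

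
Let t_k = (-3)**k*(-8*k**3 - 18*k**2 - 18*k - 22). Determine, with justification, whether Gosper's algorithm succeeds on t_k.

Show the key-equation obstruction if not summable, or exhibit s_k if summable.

Yes. s_k = 2*(-3)**k*(k**3 + 2).

t_(k+1)/t_k = 3*(-4*k**3 - 21*k**2 - 39*k - 33)/(4*k**3 + 9*k**2 + 9*k + 11).
Factor: A=-3; B=1; C=k**3 + 9*k**2/4 + 9*k/4 + 11/4.
f must satisfy (-3)·f(k+1) − (1)·f(k) = k**3 + 9*k**2/4 + 9*k/4 + 11/4.
From deg A=0, deg B=0, deg C=3: d=3.
Coefficient equations give f(k) = -(k**3 + 2)/4.
Get s_k = R·t_k = 2*(-3)**k*(k**3 + 2) with R(k) = B(k−1)f(k)/C(k) = -(k**3 + 2)/(4*k**3 + 9*k**2 + 9*k + 11).
Verify: 2*(-3)**k*(-k**3 - 3*(k + 1)**3 - 8) matches t_k.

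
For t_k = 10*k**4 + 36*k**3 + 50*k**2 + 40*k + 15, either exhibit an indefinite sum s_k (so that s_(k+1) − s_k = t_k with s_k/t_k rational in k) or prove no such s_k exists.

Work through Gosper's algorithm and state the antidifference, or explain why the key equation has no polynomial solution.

t_(k+1)/t_k = (10*k**4 + 76*k**3 + 218*k**2 + 288*k + 151)/(10*k**4 + 36*k**3 + 50*k**2 + 40*k + 15).
A = 1, B = 1, C = k**4 + 18*k**3/5 + 5*k**2 + 4*k + 3/2.
Solve (1)·f(k+1) − (1)·f(k) = k**4 + 18*k**3/5 + 5*k**2 + 4*k + 3/2.
Degrees (0,0,4) ⇒ d ≤ 5.
Solving with deg f ≤ 5: f(k) = k*(2*k**4 + 4*k**3 + 2*k**2 + 4*k + 3)/10.
Certificate R = B(k−1)f/C = k*(2*k**4 + 4*k**3 + 2*k**2 + 4*k + 3)/(10*k**4 + 36*k**3 + 50*k**2 + 40*k + 15) gives s_k = k*(2*k**4 + 4*k**3 + 2*k**2 + 4*k + 3).
s_(k+1) − s_k = 10*k**4 + 36*k**3 + 50*k**2 + 40*k + 15 = t_k.

s_k = k*(2*k**4 + 4*k**3 + 2*k**2 + 4*k + 3)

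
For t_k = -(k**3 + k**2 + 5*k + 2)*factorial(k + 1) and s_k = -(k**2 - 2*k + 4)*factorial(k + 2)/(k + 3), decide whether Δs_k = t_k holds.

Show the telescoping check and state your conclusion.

Invalid: residual (k**4 + 4*k**3 + 7*k**2 + 19*k + 2)*factorial(k + 1)/((k + 3)*(k + 4)) ≠ 0.

s_(k+1) = -(k**2 + 3)*factorial(k + 3)/(k + 4)
s_(k+1) − s_k = -(k**4 + 5*k**3 + 10*k**2 + 22*k + 11)*factorial(k + 2)/((k + 3)*(k + 4))
(s_(k+1) − s_k) − t_k = (k**4 + 4*k**3 + 7*k**2 + 19*k + 2)*factorial(k + 1)/((k + 3)*(k + 4))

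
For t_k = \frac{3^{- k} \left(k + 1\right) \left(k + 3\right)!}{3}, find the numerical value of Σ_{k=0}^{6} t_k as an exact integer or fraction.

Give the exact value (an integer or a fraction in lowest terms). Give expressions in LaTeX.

Σ = 44638/27

Compute t_(k+1)/t_k: get (k + 2)*(k + 4)/(3*(k + 1)).
Normal form (A,B,C) = (k/3 + 4/3, 1, k + 1).
Set up (k/3 + 4/3)·f(k+1) − (1)·f(k) − (k + 1) = 0.
deg f ≤ 0 (via 1,0,1).
Coefficient equations give f(k) = 3.
So s_k = (B(k−1)f/C)·t_k = (3/(k + 1))·t_k = factorial(k + 3)/3**k.
Verify: (k + 1)*factorial(k + 3)/(3*3**k) matches t_k.
Evaluate s at k=7 and k=0: 44800/27 and 6; difference 44638/27.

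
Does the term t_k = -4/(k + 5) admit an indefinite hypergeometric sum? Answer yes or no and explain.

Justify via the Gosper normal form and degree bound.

No — t_k has no hypergeometric antidifference.

Compute t_(k+1)/t_k: get (k + 5)/(k + 6).
Normal form (A,B,C) = (k + 5, k + 6, 1).
Solve (k + 5)·f(k+1) − (k + 5)·f(k) = 1.
d = 0 from the (1,1,0) case.
f = c0 ⇒ A·f(k+1) − B(k−1)·f(k) − C = -1. The system {-1 = 0} is inconsistent; no antidifference.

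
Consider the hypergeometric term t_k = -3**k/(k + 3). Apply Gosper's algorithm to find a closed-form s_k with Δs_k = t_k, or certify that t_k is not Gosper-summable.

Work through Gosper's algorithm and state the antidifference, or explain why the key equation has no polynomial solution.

The ratio is 3*(k + 3)/(k + 4).
So A=3*k + 9 and B=k + 4, with C=1.
Need (3*k + 9)·f(k+1) − (k + 3)·f(k) = 1.
Degrees (1,1,0) ⇒ d ≤ -1.
Bound -1 < 0, so the key equation has no polynomial solution.

none (Gosper's algorithm certifies no s_k)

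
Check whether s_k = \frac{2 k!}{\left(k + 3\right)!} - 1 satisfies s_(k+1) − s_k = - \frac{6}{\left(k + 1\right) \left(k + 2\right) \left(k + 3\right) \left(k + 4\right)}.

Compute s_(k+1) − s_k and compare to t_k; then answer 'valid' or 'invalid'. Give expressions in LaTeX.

s_(k+1) = 2*factorial(k + 1)/factorial(k + 4) - 1
s_(k+1) − s_k = -6/((k + 1)*(k + 2)*(k + 3)*(k + 4))
(s_(k+1) − s_k) − t_k = 0

valid; difference matches t_k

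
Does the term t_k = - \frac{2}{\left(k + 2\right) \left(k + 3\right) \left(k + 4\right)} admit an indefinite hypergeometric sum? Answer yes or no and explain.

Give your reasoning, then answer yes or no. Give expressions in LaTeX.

Compute t_(k+1)/t_k: get (k + 2)/(k + 5).
Normal form (A,B,C) = (k + 2, k + 5, 1).
Set up (k + 2)·f(k+1) − (k + 4)·f(k) − (1) = 0.
Degrees (1,1,0) ⇒ d ≤ 2.
Solving with deg f ≤ 2: f(k) = k*(k + 5)/12.
Then R = B(k−1)f/C = k*(k + 4)*(k + 5)/12, so s_k = R(k)·t_k = k*(-k - 5)/(6*(k + 2)*(k + 3)).
Δs = -2/(k**3 + 9*k**2 + 26*k + 24), as required.

Yes. s_k = \frac{k \left(- k - 5\right)}{6 \left(k + 2\right) \left(k + 3\right)}.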